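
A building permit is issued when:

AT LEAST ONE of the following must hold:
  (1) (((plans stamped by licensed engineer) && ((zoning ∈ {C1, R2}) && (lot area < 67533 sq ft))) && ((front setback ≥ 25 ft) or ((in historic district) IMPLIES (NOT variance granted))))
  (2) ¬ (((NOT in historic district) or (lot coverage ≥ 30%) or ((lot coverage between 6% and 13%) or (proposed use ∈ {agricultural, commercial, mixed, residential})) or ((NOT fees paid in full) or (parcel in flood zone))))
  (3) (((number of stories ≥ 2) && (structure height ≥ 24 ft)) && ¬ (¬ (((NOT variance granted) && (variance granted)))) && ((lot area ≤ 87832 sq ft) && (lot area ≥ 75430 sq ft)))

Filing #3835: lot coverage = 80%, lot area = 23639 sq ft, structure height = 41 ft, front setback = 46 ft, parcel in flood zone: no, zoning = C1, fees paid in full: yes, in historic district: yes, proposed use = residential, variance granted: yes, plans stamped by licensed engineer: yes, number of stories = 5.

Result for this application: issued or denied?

Atomic conditions:
  plans stamped by licensed engineer: yes → true
  zoning ∈ {C1, R2}: C1 is in the set → true
  lot area < 67533 sq ft: 23639 < 67533 is true
  front setback ≥ 25 ft: 46 ≥ 25 is true
  in historic district: yes → true
  NOT variance granted: yes → false
  NOT in historic district: yes → false
  lot coverage ≥ 30%: 80 ≥ 30 is true
  lot coverage between 6% and 13%: 80 in [6, 13] is false
  proposed use ∈ {agricultural, commercial, mixed, residential}: residential is in the set → true
  NOT fees paid in full: yes → false
  parcel in flood zone: no → false
  number of stories ≥ 2: 5 ≥ 2 is true
  structure height ≥ 24 ft: 41 ≥ 24 is true
  variance granted: yes → true
  lot area ≤ 87832 sq ft: 23639 ≤ 87832 is true
  lot area ≥ 75430 sq ft: 23639 ≥ 75430 is false
Combine:
[1.1.2] true AND true = true
[1.1] true AND true = true
[1.2.2] true → false = false
[1.2] true OR false = true
[1] true AND true = true
[2.1.3] false OR true = true
[2.1.4] false OR false = false
[2.1] false OR true OR true OR false = true
[2] NOT true = false
[3.1] true AND true = true
[3.2.1.1] false AND true = false
[3.2.1] NOT false = true
[3.2] NOT true = false
[3.3] true AND false = false
[3] true AND false AND false = false
[root] true OR false OR false = true
Overall: true → issued

Issued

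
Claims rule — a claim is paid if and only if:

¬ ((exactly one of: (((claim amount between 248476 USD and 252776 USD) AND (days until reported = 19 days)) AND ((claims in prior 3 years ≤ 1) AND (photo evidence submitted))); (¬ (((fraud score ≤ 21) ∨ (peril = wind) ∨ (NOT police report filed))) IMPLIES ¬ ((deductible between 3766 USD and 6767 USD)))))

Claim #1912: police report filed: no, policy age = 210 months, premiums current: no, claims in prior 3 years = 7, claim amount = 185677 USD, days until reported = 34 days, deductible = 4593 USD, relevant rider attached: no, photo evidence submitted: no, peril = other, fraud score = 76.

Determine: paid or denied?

Denied

Atomic conditions:
  claim amount between 248476 USD and 252776 USD: 185677 in [248476, 252776] is false
  days until reported = 19 days: 34 == 19 is false
  claims in prior 3 years ≤ 1: 7 ≤ 1 is false
  photo evidence submitted: no → false
  fraud score ≤ 21: 76 ≤ 21 is false
  peril = wind: other == wind is false
  NOT police report filed: no → true
  deductible between 3766 USD and 6767 USD: 4593 in [3766, 6767] is true
Combine:
[1.1.1] false AND false = false
[1.1.2] false AND false = false
[1.1] false AND false = false
[1.2.1.1] false OR false OR true = true
[1.2.1] NOT true = false
[1.2.2] NOT true = false
[1.2] false → false (antecedent false ⇒ implication holds) = true
[1] exactly-one(false, true) = true
[root] NOT true = false
Overall: false → denied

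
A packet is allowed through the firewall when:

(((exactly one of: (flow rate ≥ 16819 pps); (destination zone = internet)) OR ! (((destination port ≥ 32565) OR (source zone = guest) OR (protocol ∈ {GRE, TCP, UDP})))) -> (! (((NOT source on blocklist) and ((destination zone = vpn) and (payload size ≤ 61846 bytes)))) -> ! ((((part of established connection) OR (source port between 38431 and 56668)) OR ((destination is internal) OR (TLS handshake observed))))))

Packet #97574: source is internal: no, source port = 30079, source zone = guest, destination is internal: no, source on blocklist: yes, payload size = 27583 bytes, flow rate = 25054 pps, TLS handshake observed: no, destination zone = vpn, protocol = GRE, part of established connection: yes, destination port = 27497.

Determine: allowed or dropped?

Atomic conditions:
  flow rate ≥ 16819 pps: 25054 ≥ 16819 is true
  destination zone = internet: vpn == internet is false
  destination port ≥ 32565: 27497 ≥ 32565 is false
  source zone = guest: guest == guest is true
  protocol ∈ {GRE, TCP, UDP}: GRE is in the set → true
  NOT source on blocklist: yes → false
  destination zone = vpn: vpn == vpn is true
  payload size ≤ 61846 bytes: 27583 ≤ 61846 is true
  part of established connection: yes → true
  source port between 38431 and 56668: 30079 in [38431, 56668] is false
  destination is internal: no → false
  TLS handshake observed: no → false
Combine:
[1.1] exactly-one(true, false) = true
[1.2.1] false OR true OR true = true
[1.2] NOT true = false
[1] true OR false = true
[2.1.1.2] true AND true = true
[2.1.1] false AND true = false
[2.1] NOT false = true
[2.2.1.1] true OR false = true
[2.2.1.2] false OR false = false
[2.2.1] true OR false = true
[2.2] NOT true = false
[2] true → false = false
[root] true → false = false
Overall: false → dropped

Dropped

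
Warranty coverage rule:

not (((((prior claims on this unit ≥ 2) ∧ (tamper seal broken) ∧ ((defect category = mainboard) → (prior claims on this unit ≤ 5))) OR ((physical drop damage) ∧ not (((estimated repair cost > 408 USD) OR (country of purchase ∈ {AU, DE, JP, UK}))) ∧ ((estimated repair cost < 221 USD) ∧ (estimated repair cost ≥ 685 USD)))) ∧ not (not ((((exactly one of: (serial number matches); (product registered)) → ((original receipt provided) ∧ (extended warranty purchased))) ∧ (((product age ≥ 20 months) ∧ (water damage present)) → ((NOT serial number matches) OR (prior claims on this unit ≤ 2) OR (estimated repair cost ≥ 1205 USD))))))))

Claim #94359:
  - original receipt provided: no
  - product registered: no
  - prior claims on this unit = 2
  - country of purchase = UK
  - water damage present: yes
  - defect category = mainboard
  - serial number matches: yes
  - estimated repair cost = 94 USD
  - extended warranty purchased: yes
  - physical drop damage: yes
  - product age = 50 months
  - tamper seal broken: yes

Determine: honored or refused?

Atomic conditions:
  prior claims on this unit ≥ 2: 2 ≥ 2 is true
  tamper seal broken: yes → true
  defect category = mainboard: mainboard == mainboard is true
  prior claims on this unit ≤ 5: 2 ≤ 5 is true
  physical drop damage: yes → true
  estimated repair cost > 408 USD: 94 > 408 is false
  country of purchase ∈ {AU, DE, JP, UK}: UK is in the set → true
  estimated repair cost < 221 USD: 94 < 221 is true
  estimated repair cost ≥ 685 USD: 94 ≥ 685 is false
  serial number matches: yes → true
  product registered: no → false
  original receipt provided: no → false
  extended warranty purchased: yes → true
  product age ≥ 20 months: 50 ≥ 20 is true
  water damage present: yes → true
  NOT serial number matches: yes → false
  prior claims on this unit ≤ 2: 2 ≤ 2 is true
  estimated repair cost ≥ 1205 USD: 94 ≥ 1205 is false
Combine:
[1.1.1.3] true → true = true
[1.1.1] true AND true AND true = true
[1.1.2.2.1] false OR true = true
[1.1.2.2] NOT true = false
[1.1.2.3] true AND false = false
[1.1.2] true AND false AND false = false
[1.1] true OR false = true
[1.2.1.1.1.1] exactly-one(true, false) = true
[1.2.1.1.1.2] false AND true = false
[1.2.1.1.1] true → false = false
[1.2.1.1.2.1] true AND true = true
[1.2.1.1.2.2] false OR true OR false = true
[1.2.1.1.2] true → true = true
[1.2.1.1] false AND true = false
[1.2.1] NOT false = true
[1.2] NOT true = false
[1] true AND false = false
[root] NOT false = true
Overall: true → honored

Honored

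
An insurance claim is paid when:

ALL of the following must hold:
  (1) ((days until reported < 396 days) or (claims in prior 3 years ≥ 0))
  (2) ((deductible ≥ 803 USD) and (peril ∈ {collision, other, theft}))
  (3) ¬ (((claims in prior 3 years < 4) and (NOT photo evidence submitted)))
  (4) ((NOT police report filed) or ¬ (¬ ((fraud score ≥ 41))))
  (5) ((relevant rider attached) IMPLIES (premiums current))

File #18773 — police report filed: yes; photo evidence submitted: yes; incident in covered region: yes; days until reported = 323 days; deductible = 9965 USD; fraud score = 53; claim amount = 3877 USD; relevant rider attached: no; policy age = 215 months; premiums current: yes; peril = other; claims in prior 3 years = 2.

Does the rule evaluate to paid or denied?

Atomic conditions:
  days until reported < 396 days: 323 < 396 is true
  claims in prior 3 years ≥ 0: 2 ≥ 0 is true
  deductible ≥ 803 USD: 9965 ≥ 803 is true
  peril ∈ {collision, other, theft}: other is in the set → true
  claims in prior 3 years < 4: 2 < 4 is true
  NOT photo evidence submitted: yes → false
  NOT police report filed: yes → false
  fraud score ≥ 41: 53 ≥ 41 is true
  relevant rider attached: no → false
  premiums current: yes → true
Combine:
[1] true OR true = true
[2] true AND true = true
[3.1] true AND false = false
[3] NOT false = true
[4.2.1] NOT true = false
[4.2] NOT false = true
[4] false OR true = true
[5] false → true (antecedent false ⇒ implication holds) = true
[root] true AND true AND true AND true AND true = true
Overall: true → paid

Paid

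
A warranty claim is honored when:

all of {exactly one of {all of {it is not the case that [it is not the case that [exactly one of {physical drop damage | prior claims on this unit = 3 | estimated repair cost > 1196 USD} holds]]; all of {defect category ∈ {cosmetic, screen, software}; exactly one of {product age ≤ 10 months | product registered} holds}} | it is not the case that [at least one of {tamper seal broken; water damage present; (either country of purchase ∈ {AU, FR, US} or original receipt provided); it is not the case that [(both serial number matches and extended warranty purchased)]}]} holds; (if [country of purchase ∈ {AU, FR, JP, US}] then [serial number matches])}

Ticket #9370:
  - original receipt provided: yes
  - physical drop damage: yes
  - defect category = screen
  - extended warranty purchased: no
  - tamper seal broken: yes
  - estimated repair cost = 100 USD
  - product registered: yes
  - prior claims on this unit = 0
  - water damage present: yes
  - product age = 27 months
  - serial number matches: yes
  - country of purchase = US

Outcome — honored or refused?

Atomic conditions:
  physical drop damage: yes → true
  prior claims on this unit = 3: 0 == 3 is false
  estimated repair cost > 1196 USD: 100 > 1196 is false
  defect category ∈ {cosmetic, screen, software}: screen is in the set → true
  product age ≤ 10 months: 27 ≤ 10 is false
  product registered: yes → true
  tamper seal broken: yes → true
  water damage present: yes → true
  country of purchase ∈ {AU, FR, US}: US is in the set → true
  original receipt provided: yes → true
  serial number matches: yes → true
  extended warranty purchased: no → false
  country of purchase ∈ {AU, FR, JP, US}: US is in the set → true
Combine:
[1.1.1.1.1] exactly-one(true, false, false) = true
[1.1.1.1] NOT true = false
[1.1.1] NOT false = true
[1.1.2.2] exactly-one(false, true) = true
[1.1.2] true AND true = true
[1.1] true AND true = true
[1.2.1.3] true OR true = true
[1.2.1.4.1] true AND false = false
[1.2.1.4] NOT false = true
[1.2.1] true OR true OR true OR true = true
[1.2] NOT true = false
[1] exactly-one(true, false) = true
[2] true → true = true
[root] true AND true = true
Overall: true → honored

Honored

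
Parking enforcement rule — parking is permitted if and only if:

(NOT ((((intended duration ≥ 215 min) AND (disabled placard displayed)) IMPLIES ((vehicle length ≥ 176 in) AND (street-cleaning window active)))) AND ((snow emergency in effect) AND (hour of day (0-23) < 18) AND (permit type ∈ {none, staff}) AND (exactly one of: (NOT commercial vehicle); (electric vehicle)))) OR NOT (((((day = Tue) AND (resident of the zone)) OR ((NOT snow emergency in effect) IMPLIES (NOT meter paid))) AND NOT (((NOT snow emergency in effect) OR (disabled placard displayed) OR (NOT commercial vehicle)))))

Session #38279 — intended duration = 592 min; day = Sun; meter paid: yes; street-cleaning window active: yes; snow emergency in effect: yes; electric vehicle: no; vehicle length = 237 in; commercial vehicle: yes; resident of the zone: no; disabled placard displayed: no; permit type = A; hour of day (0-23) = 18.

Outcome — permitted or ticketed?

Ticketed

Atomic conditions:
  intended duration ≥ 215 min: 592 ≥ 215 is true
  disabled placard displayed: no → false
  vehicle length ≥ 176 in: 237 ≥ 176 is true
  street-cleaning window active: yes → true
  snow emergency in effect: yes → true
  hour of day (0-23) < 18: 18 < 18 is false
  permit type ∈ {none, staff}: A is not in the set → false
  NOT commercial vehicle: yes → false
  electric vehicle: no → false
  day = Tue: Sun == Tue is false
  resident of the zone: no → false
  NOT snow emergency in effect: yes → false
  NOT meter paid: yes → false
Combine:
[1.1.1.1] true AND false = false
[1.1.1.2] true AND true = true
[1.1.1] false → true (antecedent false ⇒ implication holds) = true
[1.1] NOT true = false
[1.2.4] exactly-one(false, false) = false
[1.2] true AND false AND false AND false = false
[1] false AND false = false
[2.1.1.1] false AND false = false
[2.1.1.2] false → false (antecedent false ⇒ implication holds) = true
[2.1.1] false OR true = true
[2.1.2.1] false OR false OR false = false
[2.1.2] NOT false = true
[2.1] true AND true = true
[2] NOT true = false
[root] false OR false = false
Overall: false → ticketed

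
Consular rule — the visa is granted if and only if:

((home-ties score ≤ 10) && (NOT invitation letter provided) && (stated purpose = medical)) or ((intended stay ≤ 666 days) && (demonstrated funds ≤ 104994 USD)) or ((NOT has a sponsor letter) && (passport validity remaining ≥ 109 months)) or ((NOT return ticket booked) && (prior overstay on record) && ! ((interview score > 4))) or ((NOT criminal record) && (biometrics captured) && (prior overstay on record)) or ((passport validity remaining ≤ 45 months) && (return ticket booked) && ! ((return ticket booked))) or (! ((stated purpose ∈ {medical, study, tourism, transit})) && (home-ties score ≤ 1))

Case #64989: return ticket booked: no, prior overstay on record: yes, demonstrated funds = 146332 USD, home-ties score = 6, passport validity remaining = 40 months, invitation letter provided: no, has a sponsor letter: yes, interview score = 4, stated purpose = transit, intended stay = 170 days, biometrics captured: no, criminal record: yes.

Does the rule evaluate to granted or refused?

Granted

Atomic conditions:
  home-ties score ≤ 10: 6 ≤ 10 is true
  NOT invitation letter provided: no → true
  stated purpose = medical: transit == medical is false
  intended stay ≤ 666 days: 170 ≤ 666 is true
  demonstrated funds ≤ 104994 USD: 146332 ≤ 104994 is false
  NOT has a sponsor letter: yes → false
  passport validity remaining ≥ 109 months: 40 ≥ 109 is false
  NOT return ticket booked: no → true
  prior overstay on record: yes → true
  interview score > 4: 4 > 4 is false
  NOT criminal record: yes → false
  biometrics captured: no → false
  passport validity remaining ≤ 45 months: 40 ≤ 45 is true
  return ticket booked: no → false
  stated purpose ∈ {medical, study, tourism, transit}: transit is in the set → true
  home-ties score ≤ 1: 6 ≤ 1 is false
Combine:
[1] true AND true AND false = false
[2] true AND false = false
[3] false AND false = false
[4.3] NOT false = true
[4] true AND true AND true = true
[5] false AND false AND true = false
[6.3] NOT false = true
[6] true AND false AND true = false
[7.1] NOT true = false
[7] false AND false = false
[root] false OR false OR false OR true OR false OR false OR false = true
Overall: true → granted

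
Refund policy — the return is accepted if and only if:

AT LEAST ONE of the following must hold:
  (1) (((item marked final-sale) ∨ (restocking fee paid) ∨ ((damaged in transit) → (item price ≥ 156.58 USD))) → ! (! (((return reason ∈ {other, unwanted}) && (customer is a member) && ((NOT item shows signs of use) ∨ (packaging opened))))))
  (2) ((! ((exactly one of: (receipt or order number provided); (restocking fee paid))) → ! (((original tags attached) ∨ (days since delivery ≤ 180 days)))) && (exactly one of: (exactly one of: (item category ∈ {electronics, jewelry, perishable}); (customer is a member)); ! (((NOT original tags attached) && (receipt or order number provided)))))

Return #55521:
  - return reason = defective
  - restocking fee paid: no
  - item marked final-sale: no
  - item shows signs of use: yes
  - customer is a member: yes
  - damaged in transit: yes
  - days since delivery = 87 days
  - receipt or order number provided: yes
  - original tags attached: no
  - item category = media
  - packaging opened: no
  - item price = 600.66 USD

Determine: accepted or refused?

Atomic conditions:
  item marked final-sale: no → false
  restocking fee paid: no → false
  damaged in transit: yes → true
  item price ≥ 156.58 USD: 600.66 ≥ 156.58 is true
  return reason ∈ {other, unwanted}: defective is not in the set → false
  customer is a member: yes → true
  NOT item shows signs of use: yes → false
  packaging opened: no → false
  receipt or order number provided: yes → true
  original tags attached: no → false
  days since delivery ≤ 180 days: 87 ≤ 180 is true
  item category ∈ {electronics, jewelry, perishable}: media is not in the set → false
  NOT original tags attached: no → true
Combine:
[1.1.3] true → true = true
[1.1] false OR false OR true = true
[1.2.1.1.3] false OR false = false
[1.2.1.1] false AND true AND false = false
[1.2.1] NOT false = true
[1.2] NOT true = false
[1] true → false = false
[2.1.1.1] exactly-one(true, false) = true
[2.1.1] NOT true = false
[2.1.2.1] false OR true = true
[2.1.2] NOT true = false
[2.1] false → false (antecedent false ⇒ implication holds) = true
[2.2.1] exactly-one(false, true) = true
[2.2.2.1] true AND true = true
[2.2.2] NOT true = false
[2.2] exactly-one(true, false) = true
[2] true AND true = true
[root] false OR true = true
Overall: true → accepted

Accepted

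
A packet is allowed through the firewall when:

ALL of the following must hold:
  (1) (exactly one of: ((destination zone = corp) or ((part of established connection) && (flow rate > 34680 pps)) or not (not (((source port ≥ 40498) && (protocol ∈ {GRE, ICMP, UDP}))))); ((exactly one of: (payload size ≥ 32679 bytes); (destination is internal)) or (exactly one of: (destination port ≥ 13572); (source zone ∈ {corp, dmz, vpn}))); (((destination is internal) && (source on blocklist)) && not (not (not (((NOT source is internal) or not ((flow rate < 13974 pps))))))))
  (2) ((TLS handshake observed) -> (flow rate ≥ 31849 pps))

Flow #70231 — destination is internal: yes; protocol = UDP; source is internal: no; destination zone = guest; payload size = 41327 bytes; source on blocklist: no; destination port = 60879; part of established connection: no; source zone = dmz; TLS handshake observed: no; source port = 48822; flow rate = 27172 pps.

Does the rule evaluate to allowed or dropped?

Allowed

Atomic conditions:
  destination zone = corp: guest == corp is false
  part of established connection: no → false
  flow rate > 34680 pps: 27172 > 34680 is false
  source port ≥ 40498: 48822 ≥ 40498 is true
  protocol ∈ {GRE, ICMP, UDP}: UDP is in the set → true
  payload size ≥ 32679 bytes: 41327 ≥ 32679 is true
  destination is internal: yes → true
  destination port ≥ 13572: 60879 ≥ 13572 is true
  source zone ∈ {corp, dmz, vpn}: dmz is in the set → true
  source on blocklist: no → false
  NOT source is internal: no → true
  flow rate < 13974 pps: 27172 < 13974 is false
  TLS handshake observed: no → false
  flow rate ≥ 31849 pps: 27172 ≥ 31849 is false
Combine:
[1.1.2] false AND false = false
[1.1.3.1.1] true AND true = true
[1.1.3.1] NOT true = false
[1.1.3] NOT false = true
[1.1] false OR false OR true = true
[1.2.1] exactly-one(true, true) = false
[1.2.2] exactly-one(true, true) = false
[1.2] false OR false = false
[1.3.1] true AND false = false
[1.3.2.1.1.1.2] NOT false = true
[1.3.2.1.1.1] true OR true = true
[1.3.2.1.1] NOT true = false
[1.3.2.1] NOT false = true
[1.3.2] NOT true = false
[1.3] false AND false = false
[1] exactly-one(true, false, false) = true
[2] false → false (antecedent false ⇒ implication holds) = true
[root] true AND true = true
Overall: true → allowed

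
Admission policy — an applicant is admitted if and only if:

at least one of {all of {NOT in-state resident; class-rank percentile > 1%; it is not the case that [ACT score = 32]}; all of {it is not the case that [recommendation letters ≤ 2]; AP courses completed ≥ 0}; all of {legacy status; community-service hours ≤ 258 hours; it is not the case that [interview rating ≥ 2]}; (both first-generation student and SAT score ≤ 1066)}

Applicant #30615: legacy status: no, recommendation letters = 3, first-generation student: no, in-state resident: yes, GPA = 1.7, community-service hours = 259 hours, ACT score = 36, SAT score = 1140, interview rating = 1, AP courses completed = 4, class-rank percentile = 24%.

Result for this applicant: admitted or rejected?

Atomic conditions:
  NOT in-state resident: yes → false
  class-rank percentile > 1%: 24 > 1 is true
  ACT score = 32: 36 == 32 is false
  recommendation letters ≤ 2: 3 ≤ 2 is false
  AP courses completed ≥ 0: 4 ≥ 0 is true
  legacy status: no → false
  community-service hours ≤ 258 hours: 259 ≤ 258 is false
  interview rating ≥ 2: 1 ≥ 2 is false
  first-generation student: no → false
  SAT score ≤ 1066: 1140 ≤ 1066 is false
Combine:
[1.3] NOT false = true
[1] false AND true AND true = false
[2.1] NOT false = true
[2] true AND true = true
[3.3] NOT false = true
[3] false AND false AND true = false
[4] false AND false = false
[root] false OR true OR false OR false = true
Overall: true → admitted

Admitted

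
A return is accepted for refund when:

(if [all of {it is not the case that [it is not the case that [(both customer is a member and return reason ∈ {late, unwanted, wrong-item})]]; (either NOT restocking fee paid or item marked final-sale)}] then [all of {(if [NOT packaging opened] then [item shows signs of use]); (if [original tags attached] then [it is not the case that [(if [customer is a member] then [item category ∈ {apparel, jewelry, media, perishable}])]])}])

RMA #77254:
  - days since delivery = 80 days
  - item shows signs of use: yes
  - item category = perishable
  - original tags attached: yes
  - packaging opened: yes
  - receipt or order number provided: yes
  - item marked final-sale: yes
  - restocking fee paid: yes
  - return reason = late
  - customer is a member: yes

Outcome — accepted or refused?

Atomic conditions:
  customer is a member: yes → true
  return reason ∈ {late, unwanted, wrong-item}: late is in the set → true
  NOT restocking fee paid: yes → false
  item marked final-sale: yes → true
  NOT packaging opened: yes → false
  item shows signs of use: yes → true
  original tags attached: yes → true
  item category ∈ {apparel, jewelry, media, perishable}: perishable is in the set → true
Combine:
[1.1.1.1] true AND true = true
[1.1.1] NOT true = false
[1.1] NOT false = true
[1.2] false OR true = true
[1] true AND true = true
[2.1] false → true (antecedent false ⇒ implication holds) = true
[2.2.2.1] true → true = true
[2.2.2] NOT true = false
[2.2] true → false = false
[2] true AND false = false
[root] true → false = false
Overall: false → refused

Refused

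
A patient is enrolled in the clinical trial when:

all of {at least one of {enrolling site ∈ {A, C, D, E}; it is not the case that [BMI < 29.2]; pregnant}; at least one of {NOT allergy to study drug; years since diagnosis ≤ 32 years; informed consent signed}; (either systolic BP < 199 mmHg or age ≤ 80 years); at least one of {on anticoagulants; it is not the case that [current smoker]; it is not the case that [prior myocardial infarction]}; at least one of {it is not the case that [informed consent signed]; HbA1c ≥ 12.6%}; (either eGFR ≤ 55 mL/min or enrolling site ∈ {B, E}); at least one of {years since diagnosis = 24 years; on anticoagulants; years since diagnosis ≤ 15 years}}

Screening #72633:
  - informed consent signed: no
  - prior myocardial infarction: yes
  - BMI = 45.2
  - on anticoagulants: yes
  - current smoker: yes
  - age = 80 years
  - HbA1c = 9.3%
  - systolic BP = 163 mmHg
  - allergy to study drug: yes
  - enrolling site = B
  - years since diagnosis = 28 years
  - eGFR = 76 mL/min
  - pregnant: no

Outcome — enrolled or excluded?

Enrolled

Atomic conditions:
  enrolling site ∈ {A, C, D, E}: B is not in the set → false
  BMI < 29.2: 45.2 < 29.2 is false
  pregnant: no → false
  NOT allergy to study drug: yes → false
  years since diagnosis ≤ 32 years: 28 ≤ 32 is true
  informed consent signed: no → false
  systolic BP < 199 mmHg: 163 < 199 is true
  age ≤ 80 years: 80 ≤ 80 is true
  on anticoagulants: yes → true
  current smoker: yes → true
  prior myocardial infarction: yes → true
  HbA1c ≥ 12.6%: 9.3 ≥ 12.6 is false
  eGFR ≤ 55 mL/min: 76 ≤ 55 is false
  enrolling site ∈ {B, E}: B is in the set → true
  years since diagnosis = 24 years: 28 == 24 is false
  years since diagnosis ≤ 15 years: 28 ≤ 15 is false
Combine:
[1.2] NOT false = true
[1] false OR true OR false = true
[2] false OR true OR false = true
[3] true OR true = true
[4.2] NOT true = false
[4.3] NOT true = false
[4] true OR false OR false = true
[5.1] NOT false = true
[5] true OR false = true
[6] false OR true = true
[7] false OR true OR false = true
[root] true AND true AND true AND true AND true AND true AND true = true
Overall: true → enrolled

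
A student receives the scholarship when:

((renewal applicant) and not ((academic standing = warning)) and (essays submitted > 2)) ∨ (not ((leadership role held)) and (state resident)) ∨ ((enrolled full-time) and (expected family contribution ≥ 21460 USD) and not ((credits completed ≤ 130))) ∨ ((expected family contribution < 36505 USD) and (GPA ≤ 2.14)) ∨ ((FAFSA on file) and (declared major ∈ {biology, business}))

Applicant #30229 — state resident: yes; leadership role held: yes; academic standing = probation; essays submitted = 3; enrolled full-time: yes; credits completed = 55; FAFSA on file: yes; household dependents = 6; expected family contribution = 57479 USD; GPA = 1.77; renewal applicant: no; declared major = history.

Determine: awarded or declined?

Atomic conditions:
  renewal applicant: no → false
  academic standing = warning: probation == warning is false
  essays submitted > 2: 3 > 2 is true
  leadership role held: yes → true
  state resident: yes → true
  enrolled full-time: yes → true
  expected family contribution ≥ 21460 USD: 57479 ≥ 21460 is true
  credits completed ≤ 130: 55 ≤ 130 is true
  expected family contribution < 36505 USD: 57479 < 36505 is false
  GPA ≤ 2.14: 1.77 ≤ 2.14 is true
  FAFSA on file: yes → true
  declared major ∈ {biology, business}: history is not in the set → false
Combine:
[1.2] NOT false = true
[1] false AND true AND true = false
[2.1] NOT true = false
[2] false AND true = false
[3.3] NOT true = false
[3] true AND true AND false = false
[4] false AND true = false
[5] true AND false = false
[root] false OR false OR false OR false OR false = false
Overall: false → declined

Declined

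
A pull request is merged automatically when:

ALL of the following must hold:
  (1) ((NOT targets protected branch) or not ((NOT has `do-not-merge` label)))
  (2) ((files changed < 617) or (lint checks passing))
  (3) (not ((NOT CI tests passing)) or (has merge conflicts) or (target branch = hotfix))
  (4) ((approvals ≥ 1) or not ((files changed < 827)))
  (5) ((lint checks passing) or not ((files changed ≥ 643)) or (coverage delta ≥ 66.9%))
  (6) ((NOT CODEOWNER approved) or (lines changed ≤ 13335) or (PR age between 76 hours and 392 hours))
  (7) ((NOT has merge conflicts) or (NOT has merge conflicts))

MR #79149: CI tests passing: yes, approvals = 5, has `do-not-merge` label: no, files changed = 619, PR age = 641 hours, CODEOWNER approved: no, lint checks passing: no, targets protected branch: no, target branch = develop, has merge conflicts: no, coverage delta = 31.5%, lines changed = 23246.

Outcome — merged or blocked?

Blocked

Atomic conditions:
  NOT targets protected branch: no → true
  NOT has `do-not-merge` label: no → true
  files changed < 617: 619 < 617 is false
  lint checks passing: no → false
  NOT CI tests passing: yes → false
  has merge conflicts: no → false
  target branch = hotfix: develop == hotfix is false
  approvals ≥ 1: 5 ≥ 1 is true
  files changed < 827: 619 < 827 is true
  files changed ≥ 643: 619 ≥ 643 is false
  coverage delta ≥ 66.9%: 31.5 ≥ 66.9 is false
  NOT CODEOWNER approved: no → true
  lines changed ≤ 13335: 23246 ≤ 13335 is false
  PR age between 76 hours and 392 hours: 641 in [76, 392] is false
  NOT has merge conflicts: no → true
Combine:
[1.2] NOT true = false
[1] true OR false = true
[2] false OR false = false
[3.1] NOT false = true
[3] true OR false OR false = true
[4.2] NOT true = false
[4] true OR false = true
[5.2] NOT false = true
[5] false OR true OR false = true
[6] true OR false OR false = true
[7] true OR true = true
[root] true AND false AND true AND true AND true AND true AND true = false
Overall: false → blocked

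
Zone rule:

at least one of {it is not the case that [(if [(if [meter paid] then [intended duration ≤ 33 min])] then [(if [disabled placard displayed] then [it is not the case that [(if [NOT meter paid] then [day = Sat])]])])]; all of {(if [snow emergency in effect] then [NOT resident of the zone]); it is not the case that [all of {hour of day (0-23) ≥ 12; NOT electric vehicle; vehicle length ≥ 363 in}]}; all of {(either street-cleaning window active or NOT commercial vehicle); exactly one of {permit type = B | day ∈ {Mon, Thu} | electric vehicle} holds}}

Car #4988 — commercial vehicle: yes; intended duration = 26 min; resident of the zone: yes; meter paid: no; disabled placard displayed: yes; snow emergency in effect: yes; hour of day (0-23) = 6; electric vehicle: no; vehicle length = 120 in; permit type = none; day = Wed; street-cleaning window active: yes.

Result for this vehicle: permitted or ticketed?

Atomic conditions:
  meter paid: no → false
  intended duration ≤ 33 min: 26 ≤ 33 is true
  disabled placard displayed: yes → true
  NOT meter paid: no → true
  day = Sat: Wed == Sat is false
  snow emergency in effect: yes → true
  NOT resident of the zone: yes → false
  hour of day (0-23) ≥ 12: 6 ≥ 12 is false
  NOT electric vehicle: no → true
  vehicle length ≥ 363 in: 120 ≥ 363 is false
  street-cleaning window active: yes → true
  NOT commercial vehicle: yes → false
  permit type = B: none == B is false
  day ∈ {Mon, Thu}: Wed is not in the set → false
  electric vehicle: no → false
Combine:
[1.1.1] false → true (antecedent false ⇒ implication holds) = true
[1.1.2.2.1] true → false = false
[1.1.2.2] NOT false = true
[1.1.2] true → true = true
[1.1] true → true = true
[1] NOT true = false
[2.1] true → false = false
[2.2.1] false AND true AND false = false
[2.2] NOT false = true
[2] false AND true = false
[3.1] true OR false = true
[3.2] exactly-one(false, false, false) = false
[3] true AND false = false
[root] false OR false OR false = false
Overall: false → ticketed

Ticketed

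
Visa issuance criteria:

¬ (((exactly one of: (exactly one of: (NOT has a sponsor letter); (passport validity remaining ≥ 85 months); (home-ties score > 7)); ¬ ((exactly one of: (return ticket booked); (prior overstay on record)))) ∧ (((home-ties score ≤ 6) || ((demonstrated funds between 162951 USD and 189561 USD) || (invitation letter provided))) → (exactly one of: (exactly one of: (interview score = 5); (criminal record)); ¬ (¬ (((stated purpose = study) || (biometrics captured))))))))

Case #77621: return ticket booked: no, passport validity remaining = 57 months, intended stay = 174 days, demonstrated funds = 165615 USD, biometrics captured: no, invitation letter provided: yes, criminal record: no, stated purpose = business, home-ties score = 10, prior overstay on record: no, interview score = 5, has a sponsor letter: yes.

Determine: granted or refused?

Granted

Atomic conditions:
  NOT has a sponsor letter: yes → false
  passport validity remaining ≥ 85 months: 57 ≥ 85 is false
  home-ties score > 7: 10 > 7 is true
  return ticket booked: no → false
  prior overstay on record: no → false
  home-ties score ≤ 6: 10 ≤ 6 is false
  demonstrated funds between 162951 USD and 189561 USD: 165615 in [162951, 189561] is true
  invitation letter provided: yes → true
  interview score = 5: 5 == 5 is true
  criminal record: no → false
  stated purpose = study: business == study is false
  biometrics captured: no → false
Combine:
[1.1.1] exactly-one(false, false, true) = true
[1.1.2.1] exactly-one(false, false) = false
[1.1.2] NOT false = true
[1.1] exactly-one(true, true) = false
[1.2.1.2] true OR true = true
[1.2.1] false OR true = true
[1.2.2.1] exactly-one(true, false) = true
[1.2.2.2.1.1] false OR false = false
[1.2.2.2.1] NOT false = true
[1.2.2.2] NOT true = false
[1.2.2] exactly-one(true, false) = true
[1.2] true → true = true
[1] false AND true = false
[root] NOT false = true
Overall: true → granted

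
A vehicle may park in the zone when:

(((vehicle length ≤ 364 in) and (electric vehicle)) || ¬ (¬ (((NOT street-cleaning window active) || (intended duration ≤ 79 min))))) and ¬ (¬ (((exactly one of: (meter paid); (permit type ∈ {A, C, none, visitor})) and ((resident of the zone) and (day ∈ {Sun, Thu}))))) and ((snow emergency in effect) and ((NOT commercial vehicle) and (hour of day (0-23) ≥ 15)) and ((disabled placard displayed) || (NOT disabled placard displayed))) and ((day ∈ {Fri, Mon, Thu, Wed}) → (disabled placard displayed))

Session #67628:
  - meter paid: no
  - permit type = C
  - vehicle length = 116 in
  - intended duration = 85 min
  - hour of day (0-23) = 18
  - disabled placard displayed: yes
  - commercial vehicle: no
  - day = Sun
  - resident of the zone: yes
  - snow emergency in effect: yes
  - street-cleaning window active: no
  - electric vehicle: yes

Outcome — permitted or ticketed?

Permitted

Atomic conditions:
  vehicle length ≤ 364 in: 116 ≤ 364 is true
  electric vehicle: yes → true
  NOT street-cleaning window active: no → true
  intended duration ≤ 79 min: 85 ≤ 79 is false
  meter paid: no → false
  permit type ∈ {A, C, none, visitor}: C is in the set → true
  resident of the zone: yes → true
  day ∈ {Sun, Thu}: Sun is in the set → true
  snow emergency in effect: yes → true
  NOT commercial vehicle: no → true
  hour of day (0-23) ≥ 15: 18 ≥ 15 is true
  disabled placard displayed: yes → true
  NOT disabled placard displayed: yes → false
  day ∈ {Fri, Mon, Thu, Wed}: Sun is not in the set → false
Combine:
[1.1] true AND true = true
[1.2.1.1] true OR false = true
[1.2.1] NOT true = false
[1.2] NOT false = true
[1] true OR true = true
[2.1.1.1] exactly-one(false, true) = true
[2.1.1.2] true AND true = true
[2.1.1] true AND true = true
[2.1] NOT true = false
[2] NOT false = true
[3.2] true AND true = true
[3.3] true OR false = true
[3] true AND true AND true = true
[4] false → true (antecedent false ⇒ implication holds) = true
[root] true AND true AND true AND true = true
Overall: true → permitted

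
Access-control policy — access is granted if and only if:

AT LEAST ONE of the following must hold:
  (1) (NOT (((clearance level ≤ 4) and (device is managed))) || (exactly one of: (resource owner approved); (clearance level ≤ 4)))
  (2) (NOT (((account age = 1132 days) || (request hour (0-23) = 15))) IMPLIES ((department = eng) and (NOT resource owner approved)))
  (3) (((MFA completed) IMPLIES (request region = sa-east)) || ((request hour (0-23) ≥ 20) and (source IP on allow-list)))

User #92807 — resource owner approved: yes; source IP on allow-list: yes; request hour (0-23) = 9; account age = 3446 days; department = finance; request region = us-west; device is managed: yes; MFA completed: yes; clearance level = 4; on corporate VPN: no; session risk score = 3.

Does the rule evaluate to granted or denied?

Atomic conditions:
  clearance level ≤ 4: 4 ≤ 4 is true
  device is managed: yes → true
  resource owner approved: yes → true
  account age = 1132 days: 3446 == 1132 is false
  request hour (0-23) = 15: 9 == 15 is false
  department = eng: finance == eng is false
  NOT resource owner approved: yes → false
  MFA completed: yes → true
  request region = sa-east: us-west == sa-east is false
  request hour (0-23) ≥ 20: 9 ≥ 20 is false
  source IP on allow-list: yes → true
Combine:
[1.1.1] true AND true = true
[1.1] NOT true = false
[1.2] exactly-one(true, true) = false
[1] false OR false = false
[2.1.1] false OR false = false
[2.1] NOT false = true
[2.2] false AND false = false
[2] true → false = false
[3.1] true → false = false
[3.2] false AND true = false
[3] false OR false = false
[root] false OR false OR false = false
Overall: false → denied

Denied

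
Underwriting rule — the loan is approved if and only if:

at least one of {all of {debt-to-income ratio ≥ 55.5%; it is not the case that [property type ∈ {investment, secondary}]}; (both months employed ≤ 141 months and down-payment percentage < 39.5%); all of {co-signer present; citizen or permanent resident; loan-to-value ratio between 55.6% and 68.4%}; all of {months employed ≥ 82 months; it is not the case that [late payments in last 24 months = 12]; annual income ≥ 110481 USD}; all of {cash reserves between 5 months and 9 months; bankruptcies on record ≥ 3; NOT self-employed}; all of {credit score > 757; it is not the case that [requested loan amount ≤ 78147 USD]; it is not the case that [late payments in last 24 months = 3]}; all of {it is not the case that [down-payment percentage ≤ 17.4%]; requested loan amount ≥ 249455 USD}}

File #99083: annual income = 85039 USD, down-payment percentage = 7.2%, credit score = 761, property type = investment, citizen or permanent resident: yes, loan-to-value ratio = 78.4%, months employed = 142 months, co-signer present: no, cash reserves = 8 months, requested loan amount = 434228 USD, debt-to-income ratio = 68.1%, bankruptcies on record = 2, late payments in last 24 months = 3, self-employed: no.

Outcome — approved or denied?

Denied

Atomic conditions:
  debt-to-income ratio ≥ 55.5%: 68.1 ≥ 55.5 is true
  property type ∈ {investment, secondary}: investment is in the set → true
  months employed ≤ 141 months: 142 ≤ 141 is false
  down-payment percentage < 39.5%: 7.2 < 39.5 is true
  co-signer present: no → false
  citizen or permanent resident: yes → true
  loan-to-value ratio between 55.6% and 68.4%: 78.4 in [55.6, 68.4] is false
  months employed ≥ 82 months: 142 ≥ 82 is true
  late payments in last 24 months = 12: 3 == 12 is false
  annual income ≥ 110481 USD: 85039 ≥ 110481 is false
  cash reserves between 5 months and 9 months: 8 in [5, 9] is true
  bankruptcies on record ≥ 3: 2 ≥ 3 is false
  NOT self-employed: no → true
  credit score > 757: 761 > 757 is true
  requested loan amount ≤ 78147 USD: 434228 ≤ 78147 is false
  late payments in last 24 months = 3: 3 == 3 is true
  down-payment percentage ≤ 17.4%: 7.2 ≤ 17.4 is true
  requested loan amount ≥ 249455 USD: 434228 ≥ 249455 is true
Combine:
[1.2] NOT true = false
[1] true AND false = false
[2] false AND true = false
[3] false AND true AND false = false
[4.2] NOT false = true
[4] true AND true AND false = false
[5] true AND false AND true = false
[6.2] NOT false = true
[6.3] NOT true = false
[6] true AND true AND false = false
[7.1] NOT true = false
[7] false AND true = false
[root] false OR false OR false OR false OR false OR false OR false = false
Overall: false → denied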